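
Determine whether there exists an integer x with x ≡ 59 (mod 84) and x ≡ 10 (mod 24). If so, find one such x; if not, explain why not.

Both moduli are multiples of 12 = gcd(84, 24), so any solution would satisfy x ≡ 59 and x ≡ 10 modulo 12 simultaneously.
But 59 mod 12 = 11 while 10 mod 12 = 10, a contradiction.
Therefore no such x exists.

There is no such integer.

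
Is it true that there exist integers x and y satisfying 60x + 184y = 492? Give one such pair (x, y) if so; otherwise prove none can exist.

x = 45, y = -12

Since gcd(60, 184) = 4 and 492 = 4·123, Bézout's identity guarantees a solution.
Dividing through by 4 reduces the equation to 15x + 46y = 123.
Euclidean algorithm: 46 = 3·15 + 1, 15 = 15·1 + 0.
Unwinding: 1 = 46 − 3·15, i.e. 15·(-3) + 46·1 = 1.
Scaling by 123 gives the particular solution (x, y) = (-369, 123).
Adding 9·46 to x and subtracting 9·15 from y gives the tidier solution (45, -12).
Check: 60·45 + 184·(-12) = 2700 − 2208 = 492. ✓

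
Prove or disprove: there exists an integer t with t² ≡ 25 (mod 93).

Take t = 88. Then 88² = 7744 = 83·93 + 25, so 88² ≡ 25 (mod 93).

t = 88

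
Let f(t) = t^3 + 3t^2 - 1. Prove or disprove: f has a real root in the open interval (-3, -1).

Such a root exists.

f(-3) = -1 and f(-1) = 1, which have opposite signs.
As a polynomial, f is continuous on every closed interval.
By the Intermediate Value Theorem f must vanish at some point of (-3, -1).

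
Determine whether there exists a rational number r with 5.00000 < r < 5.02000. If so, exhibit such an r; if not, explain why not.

r = 256/51

Look for a denominator N such that an integer falls strictly between N·5.00000 and N·5.02000. N = 51 works: 51·5.00000 = 255.00000 < 256 < 256.02000 = 51·5.02000.
Dividing back, 5.00000 < 256/51 < 5.02000, and 256/51 is rational.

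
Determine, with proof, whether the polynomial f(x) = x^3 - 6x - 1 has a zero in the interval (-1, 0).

f(-1) = 4 and f(0) = -1, which have opposite signs.
Since f is a polynomial it is continuous on [-1, 0].
By the Intermediate Value Theorem, f takes the value 0 somewhere in the open interval.

Such a root exists.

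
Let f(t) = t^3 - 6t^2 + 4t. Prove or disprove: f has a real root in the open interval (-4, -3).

No such root exists.

The endpoint values f(-4) = -176 and f(-3) = -93 are both negative. Claim: f(t) < 0 for every t in (-4, -3).
Shift to the endpoint -3: with t = -3 − u (0 < u < 1), one computes f(-3 − u) = -u^3 - 15u^2 - 67u - 93.
All 4 nonzero coefficients of this polynomial in u are negative; hence for u > 0 the value is a sum of negative terms (the constant -93 among them).
So f is strictly negative on (-4, -3); no root exists in the interval.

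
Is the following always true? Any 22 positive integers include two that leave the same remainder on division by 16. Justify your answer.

Yes.

There are exactly 16 possible remainders on division by 16.
With 22 integers and only 16 classes, the pigeonhole principle forces two of them, say a and b, into the same class.
So a and b have equal remainders mod 16, which is exactly what was to be shown.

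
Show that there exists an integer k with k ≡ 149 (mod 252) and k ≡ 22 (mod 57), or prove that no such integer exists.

Both moduli are multiples of 3 = gcd(252, 57), so any solution would satisfy k ≡ 149 and k ≡ 22 modulo 3 simultaneously.
These are incompatible: 149 − 22 = 127 is not divisible by 3.
Hence the system has no solution.

There is no such integer.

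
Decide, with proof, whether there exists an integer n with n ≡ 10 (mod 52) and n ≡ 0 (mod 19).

Since 52 and 19 share no common factor, CRT says the pair of congruences has a solution (unique mod 988).
Any solution of the first congruence is n = 10 + 52t; substituting into the second, 52t ≡ 0 − 10 ≡ 9 (mod 19).
52 ≡ 14 (mod 19), so this reads 14t ≡ 9 (mod 19). Since 14·15 = 210 = 11·19 + 1, the inverse of 14 mod 19 is 15.
Multiplying by 15: t ≡ 15·9 = 135 ≡ 2 (mod 19).
With t = 2: n = 10 + 52·2 = 114.
Verify: 114 = 2·52 + 10 and 114 = 6·19 + 0. ✓

n = 114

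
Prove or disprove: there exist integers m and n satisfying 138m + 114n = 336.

gcd(138, 114) = 6, and 6 divides 336, so integer solutions exist.
Dividing through by 6 reduces the equation to 23m + 19n = 56.
Dividing repeatedly: 23 = 1·19 + 4, 19 = 4·4 + 3, 4 = 1·3 + 1, 3 = 3·1 + 0.
Working back up the chain: 1 = 4 − 1·3 = 4 − (19 − 4·4) = −19 + 5·4 = −19 + 5·(23 − 1·19) = 5·23 − 6·19. So 23·5 + 19·(-6) = 1.
Times 56: 23·280 + 19·(-336) = 56, so (280, -336) solves it.
Subtracting 14·19 from m and adding 14·23 to n gives the tidier solution (14, -14).
Check: 138·14 + 114·(-14) = 1932 − 1596 = 336. ✓

m = 14, n = -14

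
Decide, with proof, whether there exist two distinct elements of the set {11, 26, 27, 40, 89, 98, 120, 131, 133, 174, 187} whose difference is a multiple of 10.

Reduce each element mod 10: 11↦1, 26↦6, 27↦7, 40↦0, 89↦9, 98↦8, 120↦0, 131↦1, 133↦3, 174↦4, 187↦7. The residue 1 repeats (at 11 and 131), and 131 − 11 = 120 = 12·10.

The pair (11, 131) works.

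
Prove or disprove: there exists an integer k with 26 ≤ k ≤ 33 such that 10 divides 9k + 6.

k = 26

Try k = 26: 9·26 + 6 = 240 = 24·10, which is divisible by 10.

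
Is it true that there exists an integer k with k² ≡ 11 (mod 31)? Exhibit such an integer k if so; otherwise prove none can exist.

No, no such integer exists.

Apply Euler's criterion with the prime 31: 11 is a quadratic residue iff 11^15 ≡ 1 (mod 31), and a non-residue iff it is ≡ −1.
Squaring successively (mod 31): 11^2 = 121 ≡ 28; 11^4 ≡ 28² = 784 ≡ 9; 11^8 ≡ 9² = 81 ≡ 19.
Since 15 = 8 + 4 + 2 + 1, 11^15 ≡ 19 · 9 · 28 · 11; multiplying out mod 31: 19·9 = 171 ≡ 16, then 16·28 = 448 ≡ 14, then 14·11 = 154 ≡ 30. Thus 11^15 ≡ 30 ≡ −1 (mod 31).
The value −1 means 11 is a non-residue modulo 31, so k² ≡ 11 (mod 31) is impossible.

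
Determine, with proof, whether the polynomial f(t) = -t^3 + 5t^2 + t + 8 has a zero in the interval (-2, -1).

No.

f(-2) = 34 and f(-1) = 13, both positive, so a sign-change argument is unavailable; we show f keeps this sign on the whole interval.
Substitute t = -1 − u, where 0 < u < 1 on the interval. Expanding, f(-1 − u) = u^3 + 8u^2 + 12u + 13.
The nonzero coefficients here are all positive, so for u > 0 every term is positive (or zero), and the constant term 13 is strictly positive.
So f is strictly positive on (-2, -1); no root exists in the interval.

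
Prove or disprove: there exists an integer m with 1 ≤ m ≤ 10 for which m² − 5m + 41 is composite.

m = 7

At m = 7: 7² − 5·7 + 41 = 55 = 5·11, which is composite.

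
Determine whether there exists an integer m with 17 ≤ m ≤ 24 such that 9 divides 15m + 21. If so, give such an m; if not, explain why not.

m = 19

Scanning upward from m = 17 gives 276, 291, none divisible by 9. Try m = 19: 15·19 + 21 = 306 = 34·9, which is divisible by 9.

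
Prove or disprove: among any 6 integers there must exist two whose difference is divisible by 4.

Yes, this is always true.

There are exactly 4 possible remainders on division by 4.
With 6 integers and only 4 classes, the pigeonhole principle forces two of them, say a and b, into the same class.
Equal remainders mean a − b ≡ 0 (mod 4), so 4 divides their difference.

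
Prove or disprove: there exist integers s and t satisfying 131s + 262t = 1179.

s = 1, t = 4

Since gcd(131, 262) = 131 and 1179 = 131·9, Bézout's identity guarantees a solution.
Dividing through by 131 reduces the equation to 1s + 2t = 9.
The coefficient of s is 1, so setting t = 0 and s = 9 already solves it.
Shifting by a multiple of (2, −1) keeps it a solution: s = 9 − 4·2 = 1, t = 0 + 4·1 = 4.
Indeed 131·1 + 262·4 = 131 + 1048 = 1179.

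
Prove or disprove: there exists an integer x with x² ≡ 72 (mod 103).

x = 22 works: 22² = 484, and 484 − 72 = 412 = 4·103.

x = 22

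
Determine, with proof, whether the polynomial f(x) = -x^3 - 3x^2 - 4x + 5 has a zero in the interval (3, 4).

Evaluate at the endpoints: f(3) = -61, f(4) = -123 — same sign (negative).
f'(x) = -3x^2 - 6x - 4 has discriminant (-6)² − 4·(-3)·(-4) = -12 < 0, so f' has no real roots and is negative for every real x.
Hence f is strictly decreasing on ℝ, and in particular on [3, 4]. A strictly monotone function with same-sign endpoint values stays negative on the whole interval, so f has no zero in (3, 4).

f has no root in that interval.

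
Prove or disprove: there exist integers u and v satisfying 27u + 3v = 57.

u = 0, v = 19

Since gcd(27, 3) = 3 and 57 = 3·19, Bézout's identity guarantees a solution.
Dividing through by 3 reduces the equation to 9u + 1v = 19.
The coefficient of v is 1, so setting u = 0 and v = 19 already solves it.
Check: 27·0 + 3·19 = 0 + 57 = 57. ✓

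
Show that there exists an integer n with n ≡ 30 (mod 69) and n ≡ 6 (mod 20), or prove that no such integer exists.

Since 69 and 20 share no common factor, CRT says the pair of congruences has a solution (unique mod 1380).
Any solution of the first congruence is n = 30 + 69t; substituting into the second, 69t ≡ 6 − 30 ≡ 16 (mod 20).
69 ≡ 9 (mod 20), so this reads 9t ≡ 16 (mod 20). Invert 9 mod 20 by the Euclidean algorithm: 20 = 2·9 + 2, 9 = 4·2 + 1, 2 = 2·1 + 0; back-substituting, 1 = 9 − 4·2 = 9 − 4·(20 − 2·9) = −4·20 + 9·9. Hence 9·9 ≡ 1, so 9⁻¹ ≡ 9 (mod 20).
Therefore t ≡ 9·16 = 144 ≡ 4 (mod 20).
Taking t = 4 gives n = 30 + 69·4 = 306.
Verify: 306 = 4·69 + 30 and 306 = 15·20 + 6. ✓

n = 306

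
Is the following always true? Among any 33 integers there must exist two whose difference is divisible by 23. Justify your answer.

Each integer lies in one of the 23 residue classes modulo 23.
Since 33 > 23, two of the 33 integers must share a residue class by the pigeonhole principle; call them a and b.
Their difference a − b is then a multiple of 23.

Yes.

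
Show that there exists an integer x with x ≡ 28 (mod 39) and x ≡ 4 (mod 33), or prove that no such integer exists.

gcd(39, 33) = 3. A simultaneous solution exists iff 28 ≡ 4 (mod 3); here 28 mod 3 = 1 = 4 mod 3, so it does.
The integers ≡ 28 (mod 39) are 28, 67, 106, 145, 184, 223, 262, 301, …; their remainders mod 33 are 28, 1, 7, 13, 19, 25, 31, 4, so x = 301 is the first that is ≡ 4 (mod 33).
Indeed 301 ≡ 28 (mod 39) and 301 ≡ 4 (mod 33).

x = 301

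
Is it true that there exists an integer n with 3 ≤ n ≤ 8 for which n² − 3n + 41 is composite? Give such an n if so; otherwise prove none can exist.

n = 7

At n = 7: 7² − 3·7 + 41 = 69 = 3·23, which is composite.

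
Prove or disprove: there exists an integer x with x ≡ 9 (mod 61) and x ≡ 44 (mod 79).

gcd(61, 79) = 1, so the Chinese Remainder Theorem guarantees exactly one residue class mod 4819 satisfying both.
Write x = 9 + 61t and require 9 + 61t ≡ 44 (mod 79), i.e. 61t ≡ 35 (mod 79).
Since 61·57 = 3477 = 44·79 + 1, the inverse of 61 mod 79 is 57.
Therefore t ≡ 57·35 = 1995 ≡ 20 (mod 79).
With t = 20: x = 9 + 61·20 = 1229.
Indeed 1229 ≡ 9 (mod 61) and 1229 ≡ 44 (mod 79).

x = 1229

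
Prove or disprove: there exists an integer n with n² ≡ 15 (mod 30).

n = 15 works: 15² = 225, and 225 − 15 = 210 = 7·30.

n = 15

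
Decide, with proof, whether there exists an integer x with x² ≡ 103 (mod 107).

107 is prime, so by Euler's criterion 103 is a square mod 107 iff 103^((107−1)/2) = 103^53 ≡ 1 (mod 107).
Repeated squaring mod 107: 103^2 = 10609 ≡ 16; 103^4 ≡ 16² = 256 ≡ 42; 103^8 ≡ 42² = 1764 ≡ 52; 103^16 ≡ 52² = 2704 ≡ 29; 103^32 ≡ 29² = 841 ≡ 92.
Since 53 = 32 + 16 + 4 + 1, 103^53 ≡ 92 · 29 · 42 · 103; multiplying out mod 107: 92·29 = 2668 ≡ 100, then 100·42 = 4200 ≡ 27, then 27·103 = 2781 ≡ 106. Thus 103^53 ≡ 106 ≡ −1 (mod 107).
By Euler's criterion 103 is a quadratic non-residue mod 107: no x satisfies x² ≡ 103 (mod 107).

No such integer exists.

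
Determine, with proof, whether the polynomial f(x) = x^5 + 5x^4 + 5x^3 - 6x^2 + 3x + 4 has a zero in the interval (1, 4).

f(1) = 12 and f(4) = 2544, both positive, so a sign-change argument is unavailable; we show f keeps this sign on the whole interval.
Substitute x = 1 + u, where 0 < u < 3 on the interval. Expanding, f(1 + u) = u^5 + 10u^4 + 35u^3 + 49u^2 + 31u + 12.
All 6 nonzero coefficients of this polynomial in u are positive; hence for u > 0 the value is a sum of positive terms (the constant 12 among them).
So f is strictly positive on (1, 4); no root exists in the interval.

No.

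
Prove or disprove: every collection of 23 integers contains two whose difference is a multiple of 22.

Partition the integers by their residue mod 22; there are 22 classes.
Placing 23 integers into 22 classes, some class receives at least two — say a and b.
Then a ≡ b (mod 22), i.e. 22 ∣ (a − b).

True.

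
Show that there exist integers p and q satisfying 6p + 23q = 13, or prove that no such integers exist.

6 and 23 are coprime, so 6p + 23q ranges over all of ℤ.
Euclidean algorithm: 23 = 3·6 + 5, 6 = 1·5 + 1, 5 = 5·1 + 0.
Working back up the chain: 1 = 6 − 1·5 = 6 − (23 − 3·6) = −23 + 4·6. So 6·4 + 23·(-1) = 1.
Multiplying through by 13: p = 4·13 = 52, q = (-1)·13 = -13 is a solution.
Subtracting 2·23 from p and adding 2·6 to q gives the tidier solution (6, -1).
Indeed 6·6 + 23·(-1) = 36 − 23 = 13.

p = 6, q = -1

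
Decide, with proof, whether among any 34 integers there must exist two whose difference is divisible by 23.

There are exactly 23 possible remainders on division by 23.
Placing 34 integers into 23 classes, some class receives at least two — say a and b.
Equal remainders mean a − b ≡ 0 (mod 23), so 23 divides their difference.

True.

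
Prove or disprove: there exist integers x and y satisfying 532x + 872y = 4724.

Every value of 532x + 872y is a multiple of gcd(532, 872) = 4; since 4 ∣ 4724, solutions exist.
Dividing through by 4 reduces the equation to 133x + 218y = 1181.
Euclidean algorithm: 218 = 1·133 + 85, 133 = 1·85 + 48, 85 = 1·48 + 37, 48 = 1·37 + 11, 37 = 3·11 + 4, 11 = 2·4 + 3, 4 = 1·3 + 1, 3 = 3·1 + 0.
Unwinding: 1 = 4 − 1·3 = 4 − (11 − 2·4) = −11 + 3·4 = −11 + 3·(37 − 3·11) = 3·37 − 10·11 = 3·37 − 10·(48 − 1·37) = −10·48 + 13·37 = −10·48 + 13·(85 − 1·48) = 13·85 − 23·48 = 13·85 − 23·(133 − 1·85) = −23·133 + 36·85 = −23·133 + 36·(218 − 1·133) = 36·218 − 59·133, i.e. 133·(-59) + 218·36 = 1.
Multiplying through by 1181: x = (-59)·1181 = -69679, y = 36·1181 = 42516 is a solution.
Shifting by a multiple of (218, −133) keeps it a solution: x = -69679 + 320·218 = 81, y = 42516 − 320·133 = -44.
Check: 532·81 + 872·(-44) = 43092 − 38368 = 4724. ✓

x = 81, y = -44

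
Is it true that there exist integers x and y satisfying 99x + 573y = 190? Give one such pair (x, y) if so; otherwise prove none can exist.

gcd(99, 573) = 3, so every integer of the form 99x + 573y is a multiple of 3.
However 190 leaves remainder 1 on division by 3.
Hence no integers x, y satisfy the equation.

There are no such integers.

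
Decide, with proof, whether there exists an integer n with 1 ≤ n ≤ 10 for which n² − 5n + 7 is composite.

At n = 10: 10² − 5·10 + 7 = 57 = 3·19, which is composite.

n = 10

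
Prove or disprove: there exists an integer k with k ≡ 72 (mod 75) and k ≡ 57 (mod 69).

k = 747

gcd(75, 69) = 3. A simultaneous solution exists iff 72 ≡ 57 (mod 3); here 72 mod 3 = 0 = 57 mod 3, so it does.
Put k = 72 + 75t, so we need 75t ≡ 54 (mod 69), equivalently (divide by 3) 25t ≡ 18 (mod 23).
25 ≡ 2 (mod 23), so this reads 2t ≡ 18 (mod 23). Invert 2 mod 23 by the Euclidean algorithm: 23 = 11·2 + 1, 2 = 2·1 + 0; back-substituting, 1 = 23 − 11·2. Hence 2·(-11) ≡ 1, so 2⁻¹ ≡ -11 ≡ 12 (mod 23).
Therefore t ≡ 12·18 = 216 ≡ 9 (mod 23).
Then k = 72 + 75·9 = 747.
Check: 747 mod 75 = 72, 747 mod 69 = 57. ✓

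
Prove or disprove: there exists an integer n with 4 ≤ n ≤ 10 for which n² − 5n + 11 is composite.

At n = 8: 8² − 5·8 + 11 = 35 = 5·7, which is composite.

n = 8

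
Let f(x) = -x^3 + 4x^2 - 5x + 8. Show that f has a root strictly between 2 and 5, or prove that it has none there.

f(2) = 6 and f(5) = -42, which have opposite signs.
As a polynomial, f is continuous on every closed interval.
By the Intermediate Value Theorem f must vanish at some point of (2, 5).

Yes, f has a root in the interval.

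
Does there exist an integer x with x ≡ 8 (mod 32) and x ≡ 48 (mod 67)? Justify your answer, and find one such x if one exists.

x = 584

gcd(32, 67) = 1, so the Chinese Remainder Theorem guarantees exactly one residue class mod 2144 satisfying both.
Write x = 8 + 32t and require 8 + 32t ≡ 48 (mod 67), i.e. 32t ≡ 40 (mod 67).
To invert 32 modulo 67: 67 = 2·32 + 3, 32 = 10·3 + 2, 3 = 1·2 + 1, 2 = 2·1 + 0, and unwinding, 1 = 3 − 1·2 = 3 − (32 − 10·3) = −32 + 11·3 = −32 + 11·(67 − 2·32) = 11·67 − 23·32. Thus 32⁻¹ ≡ -23 ≡ 44 (mod 67).
Multiplying by 44: t ≡ 44·40 = 1760 ≡ 18 (mod 67).
Taking t = 18 gives x = 8 + 32·18 = 584.
Verify: 584 = 18·32 + 8 and 584 = 8·67 + 48. ✓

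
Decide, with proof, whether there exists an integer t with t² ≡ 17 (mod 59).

t = 31

t = 31 works: 31² = 961, and 961 − 17 = 944 = 16·59.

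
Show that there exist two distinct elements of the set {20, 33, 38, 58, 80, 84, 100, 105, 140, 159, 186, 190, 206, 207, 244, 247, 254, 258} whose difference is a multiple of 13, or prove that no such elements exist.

Both 20 and 33 leave remainder 7 on division by 13; their difference 13 = 1·13 is a multiple of 13.

20 and 33 are such a pair.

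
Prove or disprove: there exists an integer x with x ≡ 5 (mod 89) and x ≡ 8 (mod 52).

x = 2764

gcd(89, 52) = 1, so the Chinese Remainder Theorem guarantees exactly one residue class mod 4628 satisfying both.
Write x = 5 + 89t and require 5 + 89t ≡ 8 (mod 52), i.e. 89t ≡ 3 (mod 52).
89 ≡ 37 (mod 52), so this reads 37t ≡ 3 (mod 52). To invert 37 modulo 52: 52 = 1·37 + 15, 37 = 2·15 + 7, 15 = 2·7 + 1, 7 = 7·1 + 0, and unwinding, 1 = 15 − 2·7 = 15 − 2·(37 − 2·15) = −2·37 + 5·15 = −2·37 + 5·(52 − 1·37) = 5·52 − 7·37. Thus 37⁻¹ ≡ -7 ≡ 45 (mod 52).
Multiplying by 45: t ≡ 45·3 = 135 ≡ 31 (mod 52).
Taking t = 31 gives x = 5 + 89·31 = 2764.
Check: 2764 mod 89 = 5, 2764 mod 52 = 8. ✓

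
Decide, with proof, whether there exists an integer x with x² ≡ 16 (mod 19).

x = 15

x = 15 works: 15² = 225, and 225 − 16 = 209 = 11·19.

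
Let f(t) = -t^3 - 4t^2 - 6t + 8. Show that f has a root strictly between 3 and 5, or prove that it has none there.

f has no root in that interval.

Evaluate at the endpoints: f(3) = -73, f(5) = -247 — same sign (negative).
The derivative f'(t) = -3t^2 - 8t - 6 is a quadratic with discriminant (-8)² − 4·(-3)·(-6) = -8 < 0; it never vanishes, so it is always negative (sign of the leading coefficient).
So f is strictly decreasing; between 3 and 5 its values lie between f(3) = -73 and f(5) = -247, all negative. Therefore f has no root in (3, 5).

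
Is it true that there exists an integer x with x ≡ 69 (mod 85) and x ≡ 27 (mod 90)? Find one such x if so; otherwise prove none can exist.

gcd(85, 90) = 5. If x ≡ 69 (mod 85) and x ≡ 27 (mod 90), then x ≡ 69 (mod 5) and x ≡ 27 (mod 5).
But 69 mod 5 = 4 while 27 mod 5 = 2, a contradiction.
Hence the system has no solution.

No such integer exists.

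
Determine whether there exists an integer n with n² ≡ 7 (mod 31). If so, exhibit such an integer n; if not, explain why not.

n = 10

n = 10 works: 10² = 100, and 100 − 7 = 93 = 3·31.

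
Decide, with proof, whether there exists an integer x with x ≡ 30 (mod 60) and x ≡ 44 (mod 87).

gcd(60, 87) = 3. If x ≡ 30 (mod 60) and x ≡ 44 (mod 87), then x ≡ 30 (mod 3) and x ≡ 44 (mod 3).
But 30 mod 3 = 0 while 44 mod 3 = 2, a contradiction.
Hence the system has no solution.

There is no such integer.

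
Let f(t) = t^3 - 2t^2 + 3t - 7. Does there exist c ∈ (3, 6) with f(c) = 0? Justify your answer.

f has no root in that interval.

Evaluate at the endpoints: f(3) = 11, f(6) = 155 — same sign (positive).
f'(t) = 3t^2 - 4t + 3 has discriminant (-4)² − 4·3·3 = -20 < 0, so f' has no real roots and is positive for every real t.
So f is strictly increasing; between 3 and 6 its values lie between f(3) = 11 and f(6) = 155, all positive. Therefore f has no root in (3, 6).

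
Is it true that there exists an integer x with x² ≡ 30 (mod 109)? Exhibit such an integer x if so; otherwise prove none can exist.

There is no such integer.

Apply Euler's criterion with the prime 109: 30 is a quadratic residue iff 30^54 ≡ 1 (mod 109), and a non-residue iff it is ≡ −1.
Squaring successively (mod 109): 30^2 = 900 ≡ 28; 30^4 ≡ 28² = 784 ≡ 21; 30^8 ≡ 21² = 441 ≡ 5; 30^16 ≡ 5² = 25 ≡ 25; 30^32 ≡ 25² = 625 ≡ 80.
Since 54 = 32 + 16 + 4 + 2, 30^54 ≡ 80 · 25 · 21 · 28; multiplying out mod 109: 80·25 = 2000 ≡ 38, then 38·21 = 798 ≡ 35, then 35·28 = 980 ≡ 108. Thus 30^54 ≡ 108 ≡ −1 (mod 109).
By Euler's criterion 30 is a quadratic non-residue mod 109: no x satisfies x² ≡ 30 (mod 109).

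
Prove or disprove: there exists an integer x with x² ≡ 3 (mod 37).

x = 15 works: 15² = 225, and 225 − 3 = 222 = 6·37.

x = 15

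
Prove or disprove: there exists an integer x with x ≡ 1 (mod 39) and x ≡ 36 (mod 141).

There is no such integer.

gcd(39, 141) = 3. If x ≡ 1 (mod 39) and x ≡ 36 (mod 141), then x ≡ 1 (mod 3) and x ≡ 36 (mod 3).
However 1 ≡ 1 and 36 ≡ 0 (mod 3), and 1 ≠ 0.
Hence the system has no solution.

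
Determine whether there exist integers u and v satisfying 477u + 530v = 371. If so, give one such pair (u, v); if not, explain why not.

gcd(477, 530) = 53, and 53 divides 371, so integer solutions exist.
Dividing through by 53 reduces the equation to 9u + 10v = 7.
Run the Euclidean algorithm on 10 and 9: 10 = 1·9 + 1, 9 = 9·1 + 0.
Working back up the chain: 1 = 10 − 1·9. So 9·(-1) + 10·1 = 1.
Scaling by 7 gives the particular solution (u, v) = (-7, 7).
Adding 1·10 to u and subtracting 1·9 from v gives the tidier solution (3, -2).
Indeed 477·3 + 530·(-2) = 1431 − 1060 = 371.

u = 3, v = -2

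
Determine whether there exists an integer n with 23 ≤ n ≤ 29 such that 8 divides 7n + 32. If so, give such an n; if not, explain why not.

n = 24

At n = 24 we get 7·24 + 32 = 200, and 200 = 8·25.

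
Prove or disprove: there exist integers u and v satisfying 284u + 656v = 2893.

Both 284 and 656 are divisible by gcd(284, 656) = 4, hence so is any combination 284u + 656v.
But 2893 = 4·723 + 1, so 4 ∤ 2893.
Hence no integers u, v satisfy the equation.

There are no such integers.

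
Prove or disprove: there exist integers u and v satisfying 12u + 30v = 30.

Since gcd(12, 30) = 6 and 30 = 6·5, Bézout's identity guarantees a solution.
Dividing through by 6 reduces the equation to 2u + 5v = 5.
Euclidean algorithm: 5 = 2·2 + 1, 2 = 2·1 + 0.
Unwinding: 1 = 5 − 2·2, i.e. 2·(-2) + 5·1 = 1.
Times 5: 2·(-10) + 5·5 = 5, so (-10, 5) solves it.
Adding 2·5 to u and subtracting 2·2 from v gives the tidier solution (0, 1).
Check: 12·0 + 30·1 = 0 + 30 = 30. ✓

u = 0, v = 1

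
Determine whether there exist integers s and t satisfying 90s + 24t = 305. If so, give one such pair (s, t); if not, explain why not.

No such integers exist.

gcd(90, 24) = 6, so every integer of the form 90s + 24t is a multiple of 6.
But 305 = 6·50 + 5, so 6 ∤ 305.
So the equation is unsolvable over ℤ.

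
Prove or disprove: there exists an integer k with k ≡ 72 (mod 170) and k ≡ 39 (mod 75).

gcd(170, 75) = 5. If k ≡ 72 (mod 170) and k ≡ 39 (mod 75), then k ≡ 72 (mod 5) and k ≡ 39 (mod 5).
But 72 mod 5 = 2 while 39 mod 5 = 4, a contradiction.
Hence the system has no solution.

No such integer exists.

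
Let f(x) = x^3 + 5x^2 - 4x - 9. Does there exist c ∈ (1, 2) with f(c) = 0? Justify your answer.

f(1) = -7 and f(2) = 11, which have opposite signs.
Since f is a polynomial it is continuous on [1, 2].
By the Intermediate Value Theorem f must vanish at some point of (1, 2).

Yes, f has a root in the interval.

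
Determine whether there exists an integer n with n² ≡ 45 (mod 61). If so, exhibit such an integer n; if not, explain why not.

n = 17 works: 17² = 289, and 289 − 45 = 244 = 4·61.

n = 17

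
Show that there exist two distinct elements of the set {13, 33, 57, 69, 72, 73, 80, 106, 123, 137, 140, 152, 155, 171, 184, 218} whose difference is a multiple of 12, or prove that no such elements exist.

Yes: 13 and 73.

Both 13 and 73 leave remainder 1 on division by 12; their difference 60 = 5·12 is a multiple of 12.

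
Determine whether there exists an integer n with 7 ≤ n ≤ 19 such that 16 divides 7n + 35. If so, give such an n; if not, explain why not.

For n = 7, 8, 9, 10 the values 84, 91, 98, 105 are not multiples of 16. n = 11 works, since 7·11 + 35 = 112 = 7·16.

n = 11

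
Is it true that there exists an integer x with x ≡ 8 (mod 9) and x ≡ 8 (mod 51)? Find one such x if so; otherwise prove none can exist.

gcd(9, 51) = 3. A simultaneous solution exists iff 8 ≡ 8 (mod 3); here 8 mod 3 = 2 = 8 mod 3, so it does.
The smallest candidate x = 8 works directly: 8 ≡ 8 (mod 51).
Check: 8 mod 9 = 8, 8 mod 51 = 8. ✓

x = 8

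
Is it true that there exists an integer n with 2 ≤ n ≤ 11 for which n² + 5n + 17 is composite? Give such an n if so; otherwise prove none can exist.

At n = 8: 8² + 5·8 + 17 = 121 = 11·11, which is composite.

n = 8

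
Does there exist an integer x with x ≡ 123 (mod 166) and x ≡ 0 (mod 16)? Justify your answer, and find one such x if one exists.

There is no such integer.

Both moduli are multiples of 2 = gcd(166, 16), so any solution would satisfy x ≡ 123 and x ≡ 0 modulo 2 simultaneously.
But 123 mod 2 = 1 while 0 mod 2 = 0, a contradiction.
Therefore no such x exists.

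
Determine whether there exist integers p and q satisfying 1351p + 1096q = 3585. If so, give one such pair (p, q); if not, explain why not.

p = 143, q = -173

1351 and 1096 are coprime, so 1351p + 1096q ranges over all of ℤ.
Dividing repeatedly: 1351 = 1·1096 + 255, 1096 = 4·255 + 76, 255 = 3·76 + 27, 76 = 2·27 + 22, 27 = 1·22 + 5, 22 = 4·5 + 2, 5 = 2·2 + 1, 2 = 2·1 + 0.
Working back up the chain: 1 = 5 − 2·2 = 5 − 2·(22 − 4·5) = −2·22 + 9·5 = −2·22 + 9·(27 − 1·22) = 9·27 − 11·22 = 9·27 − 11·(76 − 2·27) = −11·76 + 31·27 = −11·76 + 31·(255 − 3·76) = 31·255 − 104·76 = 31·255 − 104·(1096 − 4·255) = −104·1096 + 447·255 = −104·1096 + 447·(1351 − 1·1096) = 447·1351 − 551·1096. So 1351·447 + 1096·(-551) = 1.
Multiplying through by 3585: p = 447·3585 = 1602495, q = (-551)·3585 = -1975335 is a solution.
Subtracting 1462·1096 from p and adding 1462·1351 to q gives the tidier solution (143, -173).
Indeed 1351·143 + 1096·(-173) = 193193 − 189608 = 3585.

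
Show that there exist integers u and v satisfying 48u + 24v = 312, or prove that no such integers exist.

gcd(48, 24) = 24, and 24 divides 312, so integer solutions exist.
Dividing through by 24 reduces the equation to 2u + 1v = 13.
With a unit coefficient on v, (u, v) = (0, 13) is an immediate solution.
Indeed 48·0 + 24·13 = 0 + 312 = 312.

u = 0, v = 13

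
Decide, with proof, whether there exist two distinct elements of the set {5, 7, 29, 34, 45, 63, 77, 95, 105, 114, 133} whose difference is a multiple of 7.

7 mod 7 = 0 and 63 mod 7 = 0, so 63 − 7 = 56 = 8·7.

The pair (7, 63) works.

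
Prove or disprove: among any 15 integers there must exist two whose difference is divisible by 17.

Take the 15 consecutive integers 37, 38, …, 51: their residues mod 17 are all distinct because 15 ≤ 17.
Any two of them differ by at most 14 < 17 and by at least 1, so no difference is a multiple of 17.

No; for instance {37, 38, 39, 40, 41, 42, 43, 44, 45, 46, 47, 48, 49, 50, 51} is a counterexample.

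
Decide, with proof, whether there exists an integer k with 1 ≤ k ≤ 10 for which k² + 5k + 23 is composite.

No such integer k in that range exists.

The values for k = 1, 2, …, 10 are 29, 37, 47, 59, 73, 89, 107, 127, 149, 173, and each of these is prime.
So no value in the range makes the expression composite.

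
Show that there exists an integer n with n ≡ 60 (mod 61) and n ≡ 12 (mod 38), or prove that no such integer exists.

gcd(61, 38) = 1, so the Chinese Remainder Theorem guarantees exactly one residue class mod 2318 satisfying both.
Write n = 60 + 61t and require 60 + 61t ≡ 12 (mod 38), i.e. 61t ≡ 28 (mod 38).
61 ≡ 23 (mod 38), so this reads 23t ≡ 28 (mod 38). To invert 23 modulo 38: 38 = 1·23 + 15, 23 = 1·15 + 8, 15 = 1·8 + 7, 8 = 1·7 + 1, 7 = 7·1 + 0, and unwinding, 1 = 8 − 1·7 = 8 − (15 − 1·8) = −15 + 2·8 = −15 + 2·(23 − 1·15) = 2·23 − 3·15 = 2·23 − 3·(38 − 1·23) = −3·38 + 5·23. Thus 23⁻¹ ≡ 5 (mod 38).
Therefore t ≡ 5·28 = 140 ≡ 26 (mod 38).
Taking t = 26 gives n = 60 + 61·26 = 1646.
Indeed 1646 ≡ 60 (mod 61) and 1646 ≡ 12 (mod 38).

n = 1646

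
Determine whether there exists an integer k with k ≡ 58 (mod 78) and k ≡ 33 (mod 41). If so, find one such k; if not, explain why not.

gcd(78, 41) = 1, so the Chinese Remainder Theorem guarantees exactly one residue class mod 3198 satisfying both.
Write k = 58 + 78t and require 58 + 78t ≡ 33 (mod 41), i.e. 78t ≡ 16 (mod 41).
78 ≡ 37 (mod 41), so this reads 37t ≡ 16 (mod 41). To invert 37 modulo 41: 41 = 1·37 + 4, 37 = 9·4 + 1, 4 = 4·1 + 0, and unwinding, 1 = 37 − 9·4 = 37 − 9·(41 − 1·37) = −9·41 + 10·37. Thus 37⁻¹ ≡ 10 (mod 41).
Multiplying by 10: t ≡ 10·16 = 160 ≡ 37 (mod 41).
With t = 37: k = 58 + 78·37 = 2944.
Verify: 2944 = 37·78 + 58 and 2944 = 71·41 + 33. ✓

k = 2944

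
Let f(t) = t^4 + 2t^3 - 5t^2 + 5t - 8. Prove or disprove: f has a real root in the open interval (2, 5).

No such root exists.

f(2) = 14 and f(5) = 767, both positive, so a sign-change argument is unavailable; we show f keeps this sign on the whole interval.
Substitute t = 2 + u, where 0 < u < 3 on the interval. Expanding, f(2 + u) = u^4 + 10u^3 + 31u^2 + 41u + 14.
The nonzero coefficients here are all positive, so for u > 0 every term is positive (or zero), and the constant term 14 is strictly positive.
Therefore f(t) > 0 throughout (2, 5), and f has no zero there.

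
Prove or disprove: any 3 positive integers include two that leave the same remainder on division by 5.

No; for instance {18, 19, 20} is a counterexample.

Try 3 consecutive integers, 18, 19, 20. Their remainders mod 5 are 3, 4, 0 — pairwise different, as any 3 ≤ 5 consecutive integers have distinct residues.
Hence this collection has no pair with equal remainders mod 5, disproving the claim.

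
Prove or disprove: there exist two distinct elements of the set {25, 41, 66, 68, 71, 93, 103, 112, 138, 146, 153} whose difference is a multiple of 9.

Reduce each element mod 9: 25↦7, 41↦5, 66↦3, 68↦5, 71↦8, 93↦3, 103↦4, 112↦4, 138↦3, 146↦2, 153↦0. The residue 5 repeats (at 41 and 68), and 68 − 41 = 27 = 3·9.

Yes: 41 and 68.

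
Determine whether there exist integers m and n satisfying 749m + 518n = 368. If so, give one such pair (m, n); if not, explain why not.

No, no such integers exist.

Both 749 and 518 are divisible by gcd(749, 518) = 7, hence so is any combination 749m + 518n.
But 368 = 7·52 + 4, so 7 ∤ 368.
Hence no integers m, n satisfy the equation.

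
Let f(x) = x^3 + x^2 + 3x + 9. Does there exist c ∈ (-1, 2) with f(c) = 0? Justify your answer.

f(-1) = 6 and f(2) = 27, both positive.
The derivative f'(x) = 3x^2 + 2x + 3 is a quadratic with discriminant 2² − 4·3·3 = -32 < 0; it never vanishes, so it is always positive (sign of the leading coefficient).
So f is strictly increasing; between -1 and 2 its values lie between f(-1) = 6 and f(2) = 27, all positive. Therefore f has no root in (-1, 2).

f has no root in that interval.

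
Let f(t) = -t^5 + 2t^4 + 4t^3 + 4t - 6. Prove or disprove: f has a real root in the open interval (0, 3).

f(0) = -6 and f(3) = 33, which have opposite signs.
f is continuous everywhere (it is a polynomial), in particular on [0, 3].
By the Intermediate Value Theorem, f takes the value 0 somewhere in the open interval.

Such a root exists.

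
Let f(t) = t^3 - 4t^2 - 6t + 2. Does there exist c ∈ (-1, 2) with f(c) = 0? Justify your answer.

Yes, f has a root in the interval.

f(-1) = 3 and f(2) = -18, which have opposite signs.
f is continuous everywhere (it is a polynomial), in particular on [-1, 2].
By the Intermediate Value Theorem f must vanish at some point of (-1, 2).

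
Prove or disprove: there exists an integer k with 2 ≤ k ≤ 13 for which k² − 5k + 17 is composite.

At k = 13: 13² − 5·13 + 17 = 121 = 11·11, which is composite.

k = 13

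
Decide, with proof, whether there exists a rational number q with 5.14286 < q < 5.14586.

Multiplying by 48: 48·5.14286 = 246.85728 and 48·5.14586 = 247.00128, so the integer 247 lies strictly between them.
So q = 247/48 works: it is a ratio of integers, and dividing 48·5.14286 < 247 < 48·5.14586 through by 48 gives 5.14286 < 247/48 < 5.14586.

q = 247/48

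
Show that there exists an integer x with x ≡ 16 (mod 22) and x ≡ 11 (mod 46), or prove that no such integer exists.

Reduce both congruences modulo 2, which divides 22 and 46: they say x ≡ 16 (mod 2) and x ≡ 11 (mod 2).
But 16 mod 2 = 0 while 11 mod 2 = 1, a contradiction.
Therefore no such x exists.

No such integer exists.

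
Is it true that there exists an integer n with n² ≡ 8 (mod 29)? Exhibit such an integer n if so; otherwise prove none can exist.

29 is prime, so by Euler's criterion 8 is a square mod 29 iff 8^((29−1)/2) = 8^14 ≡ 1 (mod 29).
Repeated squaring mod 29: 8^2 = 64 ≡ 6; 8^4 ≡ 6² = 36 ≡ 7; 8^8 ≡ 7² = 49 ≡ 20.
Since 14 = 8 + 4 + 2, 8^14 ≡ 20 · 7 · 6; multiplying out mod 29: 20·7 = 140 ≡ 24, then 24·6 = 144 ≡ 28. Thus 8^14 ≡ 28 ≡ −1 (mod 29).
By Euler's criterion 8 is a quadratic non-residue mod 29: no n satisfies n² ≡ 8 (mod 29).

No, no such integer exists.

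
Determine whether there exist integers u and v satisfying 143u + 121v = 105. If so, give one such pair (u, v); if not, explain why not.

No such integers exist.

gcd(143, 121) = 11, so every integer of the form 143u + 121v is a multiple of 11.
But 105 is not a multiple of 11 (it leaves remainder 6).
Hence no integers u, v satisfy the equation.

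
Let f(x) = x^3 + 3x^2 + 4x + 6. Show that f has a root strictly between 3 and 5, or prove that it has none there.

No.

Evaluate at the endpoints: f(3) = 72, f(5) = 226 — same sign (positive).
The derivative f'(x) = 3x^2 + 6x + 4 is a quadratic with discriminant 6² − 4·3·4 = -12 < 0; it never vanishes, so it is always positive (sign of the leading coefficient).
So f is strictly increasing; between 3 and 5 its values lie between f(3) = 72 and f(5) = 226, all positive. Therefore f has no root in (3, 5).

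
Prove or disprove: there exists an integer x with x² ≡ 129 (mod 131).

Take x = 103. Then 103² = 10609 = 80·131 + 129, so 103² ≡ 129 (mod 131).

x = 103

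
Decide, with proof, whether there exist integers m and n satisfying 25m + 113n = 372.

25 and 113 are coprime, so 25m + 113n ranges over all of ℤ.
Run the Euclidean algorithm on 113 and 25: 113 = 4·25 + 13, 25 = 1·13 + 12, 13 = 1·12 + 1, 12 = 12·1 + 0.
Back-substituting, 1 = 13 − 1·12 = 13 − (25 − 1·13) = −25 + 2·13 = −25 + 2·(113 − 4·25) = 2·113 − 9·25; that is, 25·(-9) + 113·2 = 1.
Times 372: 25·(-3348) + 113·744 = 372, so (-3348, 744) solves it.
Adding 30·113 to m and subtracting 30·25 from n gives the tidier solution (42, -6).
Check: 25·42 + 113·(-6) = 1050 − 678 = 372. ✓

m = 42, n = -6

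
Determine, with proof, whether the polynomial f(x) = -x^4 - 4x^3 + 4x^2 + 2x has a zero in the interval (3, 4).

No such root exists.

The endpoint values f(3) = -147 and f(4) = -440 are both negative. Claim: f(x) < 0 for every x in (3, 4).
Substitute x = 3 + u, where 0 < u < 1 on the interval. Expanding, f(3 + u) = -u^4 - 16u^3 - 86u^2 - 190u - 147.
The nonzero coefficients here are all negative, so for u > 0 every term is negative (or zero), and the constant term -147 is strictly negative.
Therefore f(x) < 0 throughout (3, 4), and f has no zero there.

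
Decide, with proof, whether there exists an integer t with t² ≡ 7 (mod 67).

There is no such integer.

67 is prime, so by Euler's criterion 7 is a square mod 67 iff 7^((67−1)/2) = 7^33 ≡ 1 (mod 67).
Squaring successively (mod 67): 7^2 = 49 ≡ 49; 7^4 ≡ 49² = 2401 ≡ 56; 7^8 ≡ 56² = 3136 ≡ 54; 7^16 ≡ 54² = 2916 ≡ 35; 7^32 ≡ 35² = 1225 ≡ 19.
Since 33 = 32 + 1, 7^33 ≡ 19 · 7; multiplying out mod 67: 19·7 = 133 ≡ 66. Thus 7^33 ≡ 66 ≡ −1 (mod 67).
The value −1 means 7 is a non-residue modulo 67, so t² ≡ 7 (mod 67) is impossible.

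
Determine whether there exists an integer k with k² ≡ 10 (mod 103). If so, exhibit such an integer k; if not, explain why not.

There is no such integer.

103 is prime, so by Euler's criterion 10 is a square mod 103 iff 10^((103−1)/2) = 10^51 ≡ 1 (mod 103).
Squaring successively (mod 103): 10^2 = 100 ≡ 100; 10^4 ≡ 100² = 10000 ≡ 9; 10^8 ≡ 9² = 81 ≡ 81; 10^16 ≡ 81² = 6561 ≡ 72; 10^32 ≡ 72² = 5184 ≡ 34.
Since 51 = 32 + 16 + 2 + 1, 10^51 ≡ 34 · 72 · 100 · 10; multiplying out mod 103: 34·72 = 2448 ≡ 79, then 79·100 = 7900 ≡ 72, then 72·10 = 720 ≡ 102. Thus 10^51 ≡ 102 ≡ −1 (mod 103).
The value −1 means 10 is a non-residue modulo 103, so k² ≡ 10 (mod 103) is impossible.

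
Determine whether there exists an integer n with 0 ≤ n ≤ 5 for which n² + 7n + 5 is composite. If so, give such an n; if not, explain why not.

At n = 4: 4² + 7·4 + 5 = 49 = 7·7, which is composite.

n = 4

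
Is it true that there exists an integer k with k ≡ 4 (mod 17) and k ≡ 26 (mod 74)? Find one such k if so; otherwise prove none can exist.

k = 174

The moduli 17 and 74 are coprime, so by the Chinese Remainder Theorem a unique solution modulo 1258 exists.
Write k = 4 + 17t and require 4 + 17t ≡ 26 (mod 74), i.e. 17t ≡ 22 (mod 74).
Invert 17 mod 74 by the Euclidean algorithm: 74 = 4·17 + 6, 17 = 2·6 + 5, 6 = 1·5 + 1, 5 = 5·1 + 0; back-substituting, 1 = 6 − 1·5 = 6 − (17 − 2·6) = −17 + 3·6 = −17 + 3·(74 − 4·17) = 3·74 − 13·17. Hence 17·(-13) ≡ 1, so 17⁻¹ ≡ -13 ≡ 61 (mod 74).
Multiplying by 61: t ≡ 61·22 = 1342 ≡ 10 (mod 74).
Taking t = 10 gives k = 4 + 17·10 = 174.
Indeed 174 ≡ 4 (mod 17) and 174 ≡ 26 (mod 74).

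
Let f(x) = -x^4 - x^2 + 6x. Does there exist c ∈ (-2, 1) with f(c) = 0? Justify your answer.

Yes, such a c exists.

f(-2) = -32 and f(1) = 4, which have opposite signs.
Since f is a polynomial it is continuous on [-2, 1].
By the Intermediate Value Theorem f must vanish at some point of (-2, 1).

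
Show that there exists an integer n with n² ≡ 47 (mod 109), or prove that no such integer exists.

No, no such integer exists.

109 is prime, so by Euler's criterion 47 is a square mod 109 iff 47^((109−1)/2) = 47^54 ≡ 1 (mod 109).
Repeated squaring mod 109: 47^2 = 2209 ≡ 29; 47^4 ≡ 29² = 841 ≡ 78; 47^8 ≡ 78² = 6084 ≡ 89; 47^16 ≡ 89² = 7921 ≡ 73; 47^32 ≡ 73² = 5329 ≡ 97.
Since 54 = 32 + 16 + 4 + 2, 47^54 ≡ 97 · 73 · 78 · 29; multiplying out mod 109: 97·73 = 7081 ≡ 105, then 105·78 = 8190 ≡ 15, then 15·29 = 435 ≡ 108. Thus 47^54 ≡ 108 ≡ −1 (mod 109).
By Euler's criterion 47 is a quadratic non-residue mod 109: no n satisfies n² ≡ 47 (mod 109).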